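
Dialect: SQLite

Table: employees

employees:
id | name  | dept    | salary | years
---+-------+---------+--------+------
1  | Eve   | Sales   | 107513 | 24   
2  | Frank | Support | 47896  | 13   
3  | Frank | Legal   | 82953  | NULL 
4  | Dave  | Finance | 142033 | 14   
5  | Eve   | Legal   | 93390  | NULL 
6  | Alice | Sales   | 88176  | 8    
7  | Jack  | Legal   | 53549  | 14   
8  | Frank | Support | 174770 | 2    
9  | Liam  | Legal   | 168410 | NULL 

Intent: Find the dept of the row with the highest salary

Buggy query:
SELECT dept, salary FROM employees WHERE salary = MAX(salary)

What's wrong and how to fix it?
Bug: WHERE is evaluated per row; an aggregate over the whole table isn't defined there

Fix: Use a subquery: WHERE salary = (SELECT MAX(salary) FROM employees)

Corrected query:
SELECT dept, salary FROM employees WHERE salary = (SELECT MAX(salary) FROM employees)

Result:
dept    | salary
--------+-------
Support | 174770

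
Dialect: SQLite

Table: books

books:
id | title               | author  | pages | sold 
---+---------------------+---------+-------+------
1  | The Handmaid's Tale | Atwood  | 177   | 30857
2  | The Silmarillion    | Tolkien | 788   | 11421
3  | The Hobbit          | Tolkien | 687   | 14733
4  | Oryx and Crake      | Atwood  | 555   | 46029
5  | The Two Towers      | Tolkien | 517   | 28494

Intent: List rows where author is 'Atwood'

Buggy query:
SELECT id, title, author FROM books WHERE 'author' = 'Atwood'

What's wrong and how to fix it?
Bug: 'author' in single quotes is a string literal, not the column; the comparison is literal-vs-literal and never true

Fix: Reference the column as author without single quotes

Corrected query:
SELECT id, title, author FROM books WHERE author = 'Atwood'

Result:
id | title               | author
---+---------------------+-------
1  | The Handmaid's Tale | Atwood
4  | Oryx and Crake      | Atwood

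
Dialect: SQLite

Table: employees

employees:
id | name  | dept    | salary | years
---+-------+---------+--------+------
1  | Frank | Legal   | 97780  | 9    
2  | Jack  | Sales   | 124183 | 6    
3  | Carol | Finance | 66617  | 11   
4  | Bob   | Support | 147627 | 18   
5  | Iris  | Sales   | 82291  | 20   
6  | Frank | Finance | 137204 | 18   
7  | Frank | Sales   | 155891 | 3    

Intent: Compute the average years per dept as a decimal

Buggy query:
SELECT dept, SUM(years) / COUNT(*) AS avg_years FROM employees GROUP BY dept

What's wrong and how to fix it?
Bug: Both operands are integers, so '/' performs integer division and truncates

Fix: Cast one side to REAL so the division keeps the fractional part

Corrected query:
SELECT dept, SUM(years) * 1.0 / COUNT(*) AS avg_years FROM employees GROUP BY dept

Result:
dept    | avg_years
--------+----------
Finance | 14.5     
Legal   | 9        
Sales   | 9.666667 
Support | 18       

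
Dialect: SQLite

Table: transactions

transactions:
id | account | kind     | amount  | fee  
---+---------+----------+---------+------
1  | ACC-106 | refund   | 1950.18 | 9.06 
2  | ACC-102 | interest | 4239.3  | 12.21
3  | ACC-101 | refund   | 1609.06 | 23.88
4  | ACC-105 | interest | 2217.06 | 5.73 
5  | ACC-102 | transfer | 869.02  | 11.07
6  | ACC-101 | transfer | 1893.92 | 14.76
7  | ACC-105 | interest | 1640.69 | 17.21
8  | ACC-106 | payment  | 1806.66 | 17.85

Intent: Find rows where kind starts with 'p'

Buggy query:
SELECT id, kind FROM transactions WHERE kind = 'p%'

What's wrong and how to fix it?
Bug: '=' compares the literal string including the % character; pattern matching needs LIKE

Fix: Use LIKE for wildcard pattern matching

Corrected query:
SELECT id, kind FROM transactions WHERE kind LIKE 'p%'

Result:
id | kind   
---+--------
8  | payment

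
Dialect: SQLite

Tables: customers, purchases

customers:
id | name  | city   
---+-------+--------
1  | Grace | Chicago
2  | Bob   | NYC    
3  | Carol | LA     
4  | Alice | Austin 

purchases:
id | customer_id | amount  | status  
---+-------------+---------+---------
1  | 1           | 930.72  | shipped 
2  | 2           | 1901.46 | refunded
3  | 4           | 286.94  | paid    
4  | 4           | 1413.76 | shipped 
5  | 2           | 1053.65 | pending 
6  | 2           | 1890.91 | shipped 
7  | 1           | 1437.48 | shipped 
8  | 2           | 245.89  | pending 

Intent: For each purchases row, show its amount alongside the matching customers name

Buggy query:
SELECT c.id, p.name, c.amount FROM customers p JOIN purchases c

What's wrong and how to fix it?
Bug: Missing join condition: each purchases row is matched to all customers rows instead of just its own

Fix: Specify the join condition linking the foreign key to the parent id

Corrected query:
SELECT c.id, p.name, c.amount FROM customers p JOIN purchases c ON c.customer_id = p.id

Result:
id | name  | amount 
---+-------+--------
1  | Grace | 930.72 
2  | Bob   | 1901.46
3  | Alice | 286.94 
4  | Alice | 1413.76
5  | Bob   | 1053.65
6  | Bob   | 1890.91
7  | Grace | 1437.48
8  | Bob   | 245.89 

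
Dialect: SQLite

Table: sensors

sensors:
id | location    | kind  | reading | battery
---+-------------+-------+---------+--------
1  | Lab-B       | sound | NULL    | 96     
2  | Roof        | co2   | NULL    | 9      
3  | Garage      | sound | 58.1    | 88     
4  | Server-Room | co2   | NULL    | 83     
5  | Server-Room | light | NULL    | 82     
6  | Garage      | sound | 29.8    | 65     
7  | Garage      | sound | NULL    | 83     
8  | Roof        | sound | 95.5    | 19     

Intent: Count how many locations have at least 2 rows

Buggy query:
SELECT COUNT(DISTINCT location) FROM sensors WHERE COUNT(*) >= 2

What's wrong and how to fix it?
Bug: WHERE filters individual rows, not groups, so a group-level COUNT is invalid there

Fix: Use a subquery that GROUPs and filters with HAVING, then count its rows

Corrected query:
SELECT COUNT(*) FROM (SELECT location FROM sensors GROUP BY location HAVING COUNT(*) >= 2)

Result:
COUNT(*)
--------
3       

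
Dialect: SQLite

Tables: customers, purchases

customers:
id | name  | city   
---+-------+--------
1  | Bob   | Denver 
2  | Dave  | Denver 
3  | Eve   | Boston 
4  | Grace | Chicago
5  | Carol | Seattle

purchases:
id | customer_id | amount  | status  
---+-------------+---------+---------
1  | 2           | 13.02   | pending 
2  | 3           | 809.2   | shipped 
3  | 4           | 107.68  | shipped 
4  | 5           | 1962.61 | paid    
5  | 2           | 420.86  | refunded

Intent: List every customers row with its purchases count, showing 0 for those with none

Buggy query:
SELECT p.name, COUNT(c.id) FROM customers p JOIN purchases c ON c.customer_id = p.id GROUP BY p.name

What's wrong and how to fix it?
Bug: INNER JOIN drops customers rows that have no matching purchases rows

Fix: Use LEFT JOIN so parents without children still appear (COUNT(c.id) gives 0)

Corrected query:
SELECT p.name, COUNT(c.id) FROM customers p LEFT JOIN purchases c ON c.customer_id = p.id GROUP BY p.name

Result:
name  | COUNT(c.id)
------+------------
Bob   | 0          
Carol | 1          
Dave  | 2          
Eve   | 1          
Grace | 1          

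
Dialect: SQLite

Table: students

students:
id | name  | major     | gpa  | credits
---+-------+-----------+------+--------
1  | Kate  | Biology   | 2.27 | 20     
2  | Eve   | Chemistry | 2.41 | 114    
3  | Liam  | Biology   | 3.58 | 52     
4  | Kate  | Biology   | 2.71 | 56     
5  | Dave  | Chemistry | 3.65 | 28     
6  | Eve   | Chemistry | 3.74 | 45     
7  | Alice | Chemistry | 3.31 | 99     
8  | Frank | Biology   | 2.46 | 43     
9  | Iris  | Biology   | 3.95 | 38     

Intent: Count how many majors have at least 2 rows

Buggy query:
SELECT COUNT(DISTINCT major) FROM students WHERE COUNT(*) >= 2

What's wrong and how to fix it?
Bug: WHERE filters individual rows, not groups, so a group-level COUNT is invalid there

Fix: Use a subquery that GROUPs and filters with HAVING, then count its rows

Corrected query:
SELECT COUNT(*) FROM (SELECT major FROM students GROUP BY major HAVING COUNT(*) >= 2)

Result:
COUNT(*)
--------
2       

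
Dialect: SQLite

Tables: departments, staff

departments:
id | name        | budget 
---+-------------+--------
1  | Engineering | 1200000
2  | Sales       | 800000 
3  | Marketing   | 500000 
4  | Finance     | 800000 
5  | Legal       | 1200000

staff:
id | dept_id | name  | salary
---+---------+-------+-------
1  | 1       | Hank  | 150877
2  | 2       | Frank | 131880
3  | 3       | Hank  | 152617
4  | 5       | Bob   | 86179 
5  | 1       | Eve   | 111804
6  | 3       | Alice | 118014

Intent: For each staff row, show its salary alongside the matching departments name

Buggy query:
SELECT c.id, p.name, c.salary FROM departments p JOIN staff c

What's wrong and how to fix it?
Bug: Missing join condition: each staff row is matched to all departments rows instead of just its own

Fix: Add ON c.dept_id = p.id to the JOIN

Corrected query:
SELECT c.id, p.name, c.salary FROM departments p JOIN staff c ON c.dept_id = p.id

Result:
id | name        | salary
---+-------------+-------
1  | Engineering | 150877
2  | Sales       | 131880
3  | Marketing   | 152617
4  | Legal       | 86179 
5  | Engineering | 111804
6  | Marketing   | 118014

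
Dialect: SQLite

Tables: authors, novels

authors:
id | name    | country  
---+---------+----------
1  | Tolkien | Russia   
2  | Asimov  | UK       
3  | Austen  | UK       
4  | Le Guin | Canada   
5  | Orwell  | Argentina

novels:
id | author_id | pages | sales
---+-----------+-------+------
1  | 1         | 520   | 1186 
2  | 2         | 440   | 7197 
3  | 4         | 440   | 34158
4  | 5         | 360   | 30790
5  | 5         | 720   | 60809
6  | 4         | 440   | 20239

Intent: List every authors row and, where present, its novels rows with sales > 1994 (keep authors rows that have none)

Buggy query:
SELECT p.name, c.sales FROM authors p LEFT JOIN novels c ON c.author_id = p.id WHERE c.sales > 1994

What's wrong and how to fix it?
Bug: A WHERE condition on the right-hand table after LEFT JOIN drops unmatched parents

Fix: Put 'c.sales > 1994' in the JOIN's ON clause instead of WHERE

Corrected query:
SELECT p.name, c.sales FROM authors p LEFT JOIN novels c ON c.author_id = p.id AND c.sales > 1994

Result:
name    | sales
--------+------
Tolkien | NULL 
Asimov  | 7197 
Austen  | NULL 
Le Guin | 20239
Le Guin | 34158
Orwell  | 30790
Orwell  | 60809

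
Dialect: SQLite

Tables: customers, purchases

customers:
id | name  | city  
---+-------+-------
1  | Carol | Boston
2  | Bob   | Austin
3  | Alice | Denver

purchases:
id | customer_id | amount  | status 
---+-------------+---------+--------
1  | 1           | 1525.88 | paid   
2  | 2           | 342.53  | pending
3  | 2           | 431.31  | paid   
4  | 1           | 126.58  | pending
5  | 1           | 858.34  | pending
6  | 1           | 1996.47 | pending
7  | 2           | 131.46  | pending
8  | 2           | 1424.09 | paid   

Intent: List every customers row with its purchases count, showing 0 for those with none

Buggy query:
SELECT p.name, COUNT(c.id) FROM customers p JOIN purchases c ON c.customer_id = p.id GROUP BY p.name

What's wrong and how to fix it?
Bug: INNER JOIN drops customers rows that have no matching purchases rows

Fix: Switch to LEFT JOIN to retain unmatched parent rows

Corrected query:
SELECT p.name, COUNT(c.id) FROM customers p LEFT JOIN purchases c ON c.customer_id = p.id GROUP BY p.name

Result:
name  | COUNT(c.id)
------+------------
Alice | 0          
Bob   | 4          
Carol | 4          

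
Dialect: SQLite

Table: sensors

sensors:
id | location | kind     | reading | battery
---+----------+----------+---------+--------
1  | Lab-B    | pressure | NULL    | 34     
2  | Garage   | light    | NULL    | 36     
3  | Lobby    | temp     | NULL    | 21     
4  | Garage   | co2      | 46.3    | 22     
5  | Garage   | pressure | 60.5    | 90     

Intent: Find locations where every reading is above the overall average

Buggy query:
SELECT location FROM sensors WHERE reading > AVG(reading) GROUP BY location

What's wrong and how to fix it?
Bug: AVG() is an aggregate; it can't sit directly in WHERE

Fix: Compute the overall average in a scalar subquery and compare each group's MIN against it in HAVING

Corrected query:
SELECT location FROM sensors GROUP BY location HAVING MIN(reading) > (SELECT AVG(reading) FROM sensors)

Result:
(no rows)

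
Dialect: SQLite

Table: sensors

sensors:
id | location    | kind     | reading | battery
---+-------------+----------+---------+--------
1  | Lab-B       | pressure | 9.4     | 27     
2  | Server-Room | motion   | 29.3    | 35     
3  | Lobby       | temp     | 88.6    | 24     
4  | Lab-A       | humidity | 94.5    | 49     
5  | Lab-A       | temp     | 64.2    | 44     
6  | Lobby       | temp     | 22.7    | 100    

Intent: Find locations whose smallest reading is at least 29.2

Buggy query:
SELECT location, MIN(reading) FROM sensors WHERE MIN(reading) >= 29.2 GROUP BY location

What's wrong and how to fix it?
Bug: MIN() in WHERE is a misuse of aggregate

Fix: Use HAVING for the per-group MIN condition

Corrected query:
SELECT location, MIN(reading) FROM sensors GROUP BY location HAVING MIN(reading) >= 29.2

Result:
location    | MIN(reading)
------------+-------------
Lab-A       | 64.2        
Server-Room | 29.3        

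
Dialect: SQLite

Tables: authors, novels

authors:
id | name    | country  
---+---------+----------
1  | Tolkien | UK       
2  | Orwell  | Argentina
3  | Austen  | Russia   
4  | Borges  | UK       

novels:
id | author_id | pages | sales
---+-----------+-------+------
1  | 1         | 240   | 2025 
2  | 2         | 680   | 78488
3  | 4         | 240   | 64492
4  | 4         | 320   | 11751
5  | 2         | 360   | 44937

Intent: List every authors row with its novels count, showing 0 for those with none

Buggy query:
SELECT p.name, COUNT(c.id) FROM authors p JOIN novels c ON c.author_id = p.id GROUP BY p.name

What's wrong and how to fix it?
Bug: An inner join excludes parents with zero children

Fix: Use LEFT JOIN so parents without children still appear (COUNT(c.id) gives 0)

Corrected query:
SELECT p.name, COUNT(c.id) FROM authors p LEFT JOIN novels c ON c.author_id = p.id GROUP BY p.name

Result:
name    | COUNT(c.id)
--------+------------
Austen  | 0          
Borges  | 2          
Orwell  | 2          
Tolkien | 1          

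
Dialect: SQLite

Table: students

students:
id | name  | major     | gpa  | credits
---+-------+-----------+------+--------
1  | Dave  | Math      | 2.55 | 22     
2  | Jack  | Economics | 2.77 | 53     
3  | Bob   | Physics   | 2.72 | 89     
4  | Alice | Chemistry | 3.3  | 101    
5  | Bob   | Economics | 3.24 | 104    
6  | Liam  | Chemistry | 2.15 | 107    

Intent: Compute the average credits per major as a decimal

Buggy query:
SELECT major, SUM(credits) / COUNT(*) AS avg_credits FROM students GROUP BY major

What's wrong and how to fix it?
Bug: Both operands are integers, so '/' performs integer division and truncates

Fix: Cast one side to REAL so the division keeps the fractional part

Corrected query:
SELECT major, SUM(credits) * 1.0 / COUNT(*) AS avg_credits FROM students GROUP BY major

Result:
major     | avg_credits
----------+------------
Chemistry | 104        
Economics | 78.5       
Math      | 22         
Physics   | 89         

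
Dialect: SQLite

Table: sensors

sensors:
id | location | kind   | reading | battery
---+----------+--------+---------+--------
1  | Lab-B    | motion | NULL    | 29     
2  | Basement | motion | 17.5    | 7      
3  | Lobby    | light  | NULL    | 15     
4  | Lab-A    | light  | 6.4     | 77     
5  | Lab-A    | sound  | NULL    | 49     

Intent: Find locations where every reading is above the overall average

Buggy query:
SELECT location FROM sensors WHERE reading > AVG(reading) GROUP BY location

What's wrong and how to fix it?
Bug: AVG() is an aggregate; it can't sit directly in WHERE

Fix: Compute the overall average in a scalar subquery and compare each group's MIN against it in HAVING

Corrected query:
SELECT location FROM sensors GROUP BY location HAVING MIN(reading) > (SELECT AVG(reading) FROM sensors)

Result:
location
--------
Basement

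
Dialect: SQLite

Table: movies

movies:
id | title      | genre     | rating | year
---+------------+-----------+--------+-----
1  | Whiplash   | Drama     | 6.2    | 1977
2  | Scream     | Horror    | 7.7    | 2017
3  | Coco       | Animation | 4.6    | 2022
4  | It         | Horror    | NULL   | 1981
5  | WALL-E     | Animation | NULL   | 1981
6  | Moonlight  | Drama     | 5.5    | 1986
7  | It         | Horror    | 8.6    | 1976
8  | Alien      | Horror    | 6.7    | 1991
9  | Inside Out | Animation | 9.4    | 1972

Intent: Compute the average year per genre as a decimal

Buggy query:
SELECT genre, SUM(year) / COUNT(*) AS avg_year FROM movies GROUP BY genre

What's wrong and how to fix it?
Bug: Both operands are integers, so '/' performs integer division and truncates

Fix: Multiply by 1.0 (or CAST to REAL) to force floating-point division

Corrected query:
SELECT genre, SUM(year) * 1.0 / COUNT(*) AS avg_year FROM movies GROUP BY genre

Result:
genre     | avg_year   
----------+------------
Animation | 1991.666667
Drama     | 1981.5     
Horror    | 1991.25    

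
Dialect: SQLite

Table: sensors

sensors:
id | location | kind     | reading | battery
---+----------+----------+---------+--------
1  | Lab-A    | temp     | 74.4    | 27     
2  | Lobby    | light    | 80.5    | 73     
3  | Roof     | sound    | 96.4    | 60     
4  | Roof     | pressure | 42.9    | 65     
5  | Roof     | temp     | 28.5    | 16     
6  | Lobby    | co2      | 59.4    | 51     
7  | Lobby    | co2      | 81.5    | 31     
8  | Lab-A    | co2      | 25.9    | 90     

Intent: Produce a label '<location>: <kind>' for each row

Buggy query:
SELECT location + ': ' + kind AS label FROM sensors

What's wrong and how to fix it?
Bug: SQLite uses || for string concatenation; + coerces text to numbers (yielding 0)

Fix: Replace + with || to concatenate text

Corrected query:
SELECT location || ': ' || kind AS label FROM sensors

Result:
label         
--------------
Lab-A: temp   
Lobby: light  
Roof: sound   
Roof: pressure
Roof: temp    
Lobby: co2    
Lobby: co2    
Lab-A: co2    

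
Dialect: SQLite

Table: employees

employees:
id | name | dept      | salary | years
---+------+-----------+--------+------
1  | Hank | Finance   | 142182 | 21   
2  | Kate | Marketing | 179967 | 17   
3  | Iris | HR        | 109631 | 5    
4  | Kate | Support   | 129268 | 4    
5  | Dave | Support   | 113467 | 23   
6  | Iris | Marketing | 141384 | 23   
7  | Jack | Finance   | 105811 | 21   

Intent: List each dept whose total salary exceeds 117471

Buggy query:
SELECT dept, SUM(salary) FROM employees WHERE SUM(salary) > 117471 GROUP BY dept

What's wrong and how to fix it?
Bug: Aggregate functions cannot appear in a WHERE clause

Fix: Use HAVING (which filters groups after aggregation) instead of WHERE

Corrected query:
SELECT dept, SUM(salary) FROM employees GROUP BY dept HAVING SUM(salary) > 117471

Result:
dept      | SUM(salary)
----------+------------
Finance   | 247993     
Marketing | 321351     
Support   | 242735     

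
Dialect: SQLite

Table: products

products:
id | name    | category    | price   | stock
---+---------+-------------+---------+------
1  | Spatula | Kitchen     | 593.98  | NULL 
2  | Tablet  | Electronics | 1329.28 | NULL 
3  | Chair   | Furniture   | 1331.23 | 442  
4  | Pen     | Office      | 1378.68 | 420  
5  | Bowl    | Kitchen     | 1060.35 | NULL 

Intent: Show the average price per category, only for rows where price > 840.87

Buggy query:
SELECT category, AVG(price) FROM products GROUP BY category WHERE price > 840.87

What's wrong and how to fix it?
Bug: WHERE cannot follow GROUP BY

Fix: Move the WHERE clause before GROUP BY

Corrected query:
SELECT category, AVG(price) FROM products WHERE price > 840.87 GROUP BY category

Result:
category    | AVG(price)
------------+-----------
Electronics | 1329.28   
Furniture   | 1331.23   
Kitchen     | 1060.35   
Office      | 1378.68   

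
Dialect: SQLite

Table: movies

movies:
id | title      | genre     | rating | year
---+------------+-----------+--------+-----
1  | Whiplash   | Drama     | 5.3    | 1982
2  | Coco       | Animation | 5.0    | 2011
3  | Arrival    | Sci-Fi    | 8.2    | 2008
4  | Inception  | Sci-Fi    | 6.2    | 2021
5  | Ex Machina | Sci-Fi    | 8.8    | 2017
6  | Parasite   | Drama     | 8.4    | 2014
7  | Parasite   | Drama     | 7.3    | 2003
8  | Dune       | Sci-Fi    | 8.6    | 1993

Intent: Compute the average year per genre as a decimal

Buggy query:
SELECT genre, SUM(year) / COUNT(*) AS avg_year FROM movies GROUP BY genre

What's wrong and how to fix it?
Bug: SUM(year) and COUNT(*) are both integers; the division truncates the fractional part

Fix: Cast one side to REAL so the division keeps the fractional part

Corrected query:
SELECT genre, SUM(year) * 1.0 / COUNT(*) AS avg_year FROM movies GROUP BY genre

Result:
genre     | avg_year   
----------+------------
Animation | 2011       
Drama     | 1999.666667
Sci-Fi    | 2009.75    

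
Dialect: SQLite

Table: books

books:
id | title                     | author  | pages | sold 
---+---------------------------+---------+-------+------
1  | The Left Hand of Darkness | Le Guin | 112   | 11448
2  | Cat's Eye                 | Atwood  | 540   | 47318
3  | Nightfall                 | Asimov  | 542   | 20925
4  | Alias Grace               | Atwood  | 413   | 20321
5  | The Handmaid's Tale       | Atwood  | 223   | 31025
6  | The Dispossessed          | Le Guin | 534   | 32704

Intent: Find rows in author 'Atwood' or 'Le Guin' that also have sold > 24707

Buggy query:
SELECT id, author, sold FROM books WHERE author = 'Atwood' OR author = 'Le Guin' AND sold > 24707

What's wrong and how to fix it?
Bug: Without parentheses, AND is evaluated before OR, so the sold filter only applies to the 'Le Guin' branch

Fix: Group the OR with parentheses (or use IN), then AND the threshold

Corrected query:
SELECT id, author, sold FROM books WHERE (author = 'Atwood' OR author = 'Le Guin') AND sold > 24707

Result:
id | author  | sold 
---+---------+------
2  | Atwood  | 47318
5  | Atwood  | 31025
6  | Le Guin | 32704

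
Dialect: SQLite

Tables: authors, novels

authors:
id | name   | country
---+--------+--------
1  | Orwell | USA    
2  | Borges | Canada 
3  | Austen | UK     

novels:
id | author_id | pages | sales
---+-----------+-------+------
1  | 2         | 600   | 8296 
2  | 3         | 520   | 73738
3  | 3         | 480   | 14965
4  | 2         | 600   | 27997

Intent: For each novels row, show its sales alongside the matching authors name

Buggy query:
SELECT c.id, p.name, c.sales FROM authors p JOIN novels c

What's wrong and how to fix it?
Bug: JOIN with no ON clause produces a cartesian product; every novels row pairs with every authors row

Fix: Add ON c.author_id = p.id to the JOIN

Corrected query:
SELECT c.id, p.name, c.sales FROM authors p JOIN novels c ON c.author_id = p.id

Result:
id | name   | sales
---+--------+------
1  | Borges | 8296 
2  | Austen | 73738
3  | Austen | 14965
4  | Borges | 27997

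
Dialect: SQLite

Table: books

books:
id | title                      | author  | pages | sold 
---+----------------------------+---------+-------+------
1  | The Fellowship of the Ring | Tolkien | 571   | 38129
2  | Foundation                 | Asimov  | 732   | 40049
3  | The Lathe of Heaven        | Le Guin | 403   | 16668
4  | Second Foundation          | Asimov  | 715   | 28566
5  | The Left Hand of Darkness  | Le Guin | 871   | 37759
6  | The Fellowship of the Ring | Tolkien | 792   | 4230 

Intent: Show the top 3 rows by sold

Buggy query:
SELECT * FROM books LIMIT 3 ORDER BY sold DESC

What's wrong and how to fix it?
Bug: LIMIT must come after ORDER BY

Fix: Sort with ORDER BY, then apply LIMIT

Corrected query:
SELECT * FROM books ORDER BY sold DESC LIMIT 3

Result:
id | title                      | author  | pages | sold 
---+----------------------------+---------+-------+------
2  | Foundation                 | Asimov  | 732   | 40049
1  | The Fellowship of the Ring | Tolkien | 571   | 38129
5  | The Left Hand of Darkness  | Le Guin | 871   | 37759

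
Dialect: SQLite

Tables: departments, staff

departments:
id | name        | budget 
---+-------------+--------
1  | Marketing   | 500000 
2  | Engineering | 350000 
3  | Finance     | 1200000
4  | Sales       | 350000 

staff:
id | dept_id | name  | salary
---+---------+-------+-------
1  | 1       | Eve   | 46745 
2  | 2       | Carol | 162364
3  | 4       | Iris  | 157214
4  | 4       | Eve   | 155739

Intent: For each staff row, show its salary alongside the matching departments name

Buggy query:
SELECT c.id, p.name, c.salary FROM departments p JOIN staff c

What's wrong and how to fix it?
Bug: JOIN with no ON clause produces a cartesian product; every staff row pairs with every departments row

Fix: Add ON c.dept_id = p.id to the JOIN

Corrected query:
SELECT c.id, p.name, c.salary FROM departments p JOIN staff c ON c.dept_id = p.id

Result:
id | name        | salary
---+-------------+-------
1  | Marketing   | 46745 
2  | Engineering | 162364
3  | Sales       | 157214
4  | Sales       | 155739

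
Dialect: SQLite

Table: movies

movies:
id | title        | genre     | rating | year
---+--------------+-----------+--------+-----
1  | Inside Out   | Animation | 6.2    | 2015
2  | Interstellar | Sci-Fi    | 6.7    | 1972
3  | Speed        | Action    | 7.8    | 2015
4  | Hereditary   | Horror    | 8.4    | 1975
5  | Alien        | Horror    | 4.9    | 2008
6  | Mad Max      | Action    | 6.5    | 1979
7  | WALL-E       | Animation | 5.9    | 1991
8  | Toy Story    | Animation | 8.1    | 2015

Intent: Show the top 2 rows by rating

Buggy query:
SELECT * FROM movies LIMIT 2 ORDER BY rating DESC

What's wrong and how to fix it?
Bug: LIMIT must come after ORDER BY

Fix: Sort with ORDER BY, then apply LIMIT

Corrected query:
SELECT * FROM movies ORDER BY rating DESC LIMIT 2

Result:
id | title      | genre     | rating | year
---+------------+-----------+--------+-----
4  | Hereditary | Horror    | 8.4    | 1975
8  | Toy Story  | Animation | 8.1    | 2015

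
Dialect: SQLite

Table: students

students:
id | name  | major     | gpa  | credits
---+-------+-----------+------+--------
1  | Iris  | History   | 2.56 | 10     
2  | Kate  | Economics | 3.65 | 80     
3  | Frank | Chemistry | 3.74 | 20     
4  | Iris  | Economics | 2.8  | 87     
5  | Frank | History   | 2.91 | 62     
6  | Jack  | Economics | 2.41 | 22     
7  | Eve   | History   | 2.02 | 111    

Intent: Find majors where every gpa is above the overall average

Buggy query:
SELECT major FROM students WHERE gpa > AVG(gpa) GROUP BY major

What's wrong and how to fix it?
Bug: AVG() is an aggregate; it can't sit directly in WHERE

Fix: Compute the overall average in a scalar subquery and compare each group's MIN against it in HAVING

Corrected query:
SELECT major FROM students GROUP BY major HAVING MIN(gpa) > (SELECT AVG(gpa) FROM students)

Result:
major    
---------
Chemistry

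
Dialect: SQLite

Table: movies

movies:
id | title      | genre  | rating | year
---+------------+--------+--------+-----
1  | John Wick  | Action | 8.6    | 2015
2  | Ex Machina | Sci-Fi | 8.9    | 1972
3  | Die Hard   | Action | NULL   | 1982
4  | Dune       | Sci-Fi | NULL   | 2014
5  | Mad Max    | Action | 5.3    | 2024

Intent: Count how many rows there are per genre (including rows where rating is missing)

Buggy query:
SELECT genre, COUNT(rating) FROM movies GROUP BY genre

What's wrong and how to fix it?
Bug: COUNT(column) counts non-NULL values only; rows with NULL rating aren't counted

Fix: Use COUNT(*) to count all rows regardless of NULL

Corrected query:
SELECT genre, COUNT(*) FROM movies GROUP BY genre

Result:
genre  | COUNT(*)
-------+---------
Action | 3       
Sci-Fi | 2       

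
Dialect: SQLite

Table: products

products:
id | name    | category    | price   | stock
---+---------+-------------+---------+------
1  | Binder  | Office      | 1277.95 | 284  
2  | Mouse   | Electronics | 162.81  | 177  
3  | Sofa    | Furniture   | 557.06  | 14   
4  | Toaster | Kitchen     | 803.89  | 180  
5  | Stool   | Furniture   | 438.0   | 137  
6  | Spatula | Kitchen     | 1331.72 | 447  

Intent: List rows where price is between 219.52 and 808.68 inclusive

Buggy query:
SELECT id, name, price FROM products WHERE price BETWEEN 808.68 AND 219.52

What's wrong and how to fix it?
Bug: BETWEEN expects the lower bound first; with 808.68 AND 219.52 the range is empty

Fix: Swap the bounds so the smaller value comes first

Corrected query:
SELECT id, name, price FROM products WHERE price BETWEEN 219.52 AND 808.68

Result:
id | name    | price 
---+---------+-------
3  | Sofa    | 557.06
4  | Toaster | 803.89
5  | Stool   | 438   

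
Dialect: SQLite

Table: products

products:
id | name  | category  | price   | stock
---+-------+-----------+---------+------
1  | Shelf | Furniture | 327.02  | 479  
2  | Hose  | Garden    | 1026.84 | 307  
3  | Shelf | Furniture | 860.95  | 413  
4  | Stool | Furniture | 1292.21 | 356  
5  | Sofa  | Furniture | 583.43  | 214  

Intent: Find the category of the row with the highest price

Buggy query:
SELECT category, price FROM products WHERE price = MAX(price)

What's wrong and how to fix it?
Bug: WHERE is evaluated per row; an aggregate over the whole table isn't defined there

Fix: Wrap MAX in a scalar subquery so WHERE compares against a single value

Corrected query:
SELECT category, price FROM products WHERE price = (SELECT MAX(price) FROM products)

Result:
category  | price  
----------+--------
Furniture | 1292.21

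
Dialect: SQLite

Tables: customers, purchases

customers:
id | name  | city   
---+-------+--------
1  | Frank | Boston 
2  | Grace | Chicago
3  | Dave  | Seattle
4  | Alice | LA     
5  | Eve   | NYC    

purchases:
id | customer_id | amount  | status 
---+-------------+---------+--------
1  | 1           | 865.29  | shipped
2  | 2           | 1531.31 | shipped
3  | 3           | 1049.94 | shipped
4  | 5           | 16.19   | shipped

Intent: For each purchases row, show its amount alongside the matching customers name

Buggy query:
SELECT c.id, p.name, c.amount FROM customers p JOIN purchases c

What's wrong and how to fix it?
Bug: Missing join condition: each purchases row is matched to all customers rows instead of just its own

Fix: Specify the join condition linking the foreign key to the parent id

Corrected query:
SELECT c.id, p.name, c.amount FROM customers p JOIN purchases c ON c.customer_id = p.id

Result:
id | name  | amount 
---+-------+--------
1  | Frank | 865.29 
2  | Grace | 1531.31
3  | Dave  | 1049.94
4  | Eve   | 16.19  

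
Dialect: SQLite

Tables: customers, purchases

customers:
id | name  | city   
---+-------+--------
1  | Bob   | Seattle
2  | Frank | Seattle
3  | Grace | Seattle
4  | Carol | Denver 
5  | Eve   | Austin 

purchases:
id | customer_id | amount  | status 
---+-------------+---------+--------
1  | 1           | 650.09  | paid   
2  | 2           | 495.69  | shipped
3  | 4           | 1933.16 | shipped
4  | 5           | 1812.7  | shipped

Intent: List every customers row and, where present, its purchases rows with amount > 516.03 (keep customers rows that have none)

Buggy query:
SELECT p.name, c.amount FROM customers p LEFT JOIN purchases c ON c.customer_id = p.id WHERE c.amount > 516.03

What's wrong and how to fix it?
Bug: A WHERE condition on the right-hand table after LEFT JOIN drops unmatched parents

Fix: Put 'c.amount > 516.03' in the JOIN's ON clause instead of WHERE

Corrected query:
SELECT p.name, c.amount FROM customers p LEFT JOIN purchases c ON c.customer_id = p.id AND c.amount > 516.03

Result:
name  | amount 
------+--------
Bob   | 650.09 
Frank | NULL   
Grace | NULL   
Carol | 1933.16
Eve   | 1812.7 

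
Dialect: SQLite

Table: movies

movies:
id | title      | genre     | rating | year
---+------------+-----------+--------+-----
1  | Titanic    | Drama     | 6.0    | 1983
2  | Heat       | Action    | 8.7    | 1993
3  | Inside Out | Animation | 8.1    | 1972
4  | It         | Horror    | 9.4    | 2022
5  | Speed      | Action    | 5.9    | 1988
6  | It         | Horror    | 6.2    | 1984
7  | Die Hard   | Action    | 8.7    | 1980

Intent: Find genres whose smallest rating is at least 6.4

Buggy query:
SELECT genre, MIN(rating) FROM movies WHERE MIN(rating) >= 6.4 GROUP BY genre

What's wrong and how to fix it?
Bug: Aggregates like MIN are computed per group after WHERE runs

Fix: Use HAVING for the per-group MIN condition

Corrected query:
SELECT genre, MIN(rating) FROM movies GROUP BY genre HAVING MIN(rating) >= 6.4

Result:
genre     | MIN(rating)
----------+------------
Animation | 8.1        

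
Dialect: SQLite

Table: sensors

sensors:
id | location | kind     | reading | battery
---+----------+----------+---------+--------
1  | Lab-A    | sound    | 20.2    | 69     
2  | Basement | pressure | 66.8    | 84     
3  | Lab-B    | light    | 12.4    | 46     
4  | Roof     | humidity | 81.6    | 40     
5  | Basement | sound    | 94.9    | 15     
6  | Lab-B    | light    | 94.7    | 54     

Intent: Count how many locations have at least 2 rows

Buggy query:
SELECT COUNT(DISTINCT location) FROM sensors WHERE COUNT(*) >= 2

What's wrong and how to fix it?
Bug: COUNT(*) cannot appear in WHERE; the per-group count doesn't exist yet

Fix: Group first with HAVING COUNT(*) >= 2, then COUNT the resulting groups

Corrected query:
SELECT COUNT(*) FROM (SELECT location FROM sensors GROUP BY location HAVING COUNT(*) >= 2)

Result:
COUNT(*)
--------
2       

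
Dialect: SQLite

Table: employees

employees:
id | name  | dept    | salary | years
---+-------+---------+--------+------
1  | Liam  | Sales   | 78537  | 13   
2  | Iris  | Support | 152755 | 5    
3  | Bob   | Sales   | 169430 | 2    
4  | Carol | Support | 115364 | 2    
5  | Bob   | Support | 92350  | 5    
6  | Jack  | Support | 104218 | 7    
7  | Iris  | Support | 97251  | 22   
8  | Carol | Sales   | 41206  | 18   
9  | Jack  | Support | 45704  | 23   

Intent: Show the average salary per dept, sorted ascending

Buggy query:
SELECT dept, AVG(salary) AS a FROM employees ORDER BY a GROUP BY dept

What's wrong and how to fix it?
Bug: GROUP BY must precede ORDER BY

Fix: Move ORDER BY to the end, after GROUP BY

Corrected query:
SELECT dept, AVG(salary) AS a FROM employees GROUP BY dept ORDER BY a

Result:
dept    | a            
--------+--------------
Sales   | 96391        
Support | 101273.666667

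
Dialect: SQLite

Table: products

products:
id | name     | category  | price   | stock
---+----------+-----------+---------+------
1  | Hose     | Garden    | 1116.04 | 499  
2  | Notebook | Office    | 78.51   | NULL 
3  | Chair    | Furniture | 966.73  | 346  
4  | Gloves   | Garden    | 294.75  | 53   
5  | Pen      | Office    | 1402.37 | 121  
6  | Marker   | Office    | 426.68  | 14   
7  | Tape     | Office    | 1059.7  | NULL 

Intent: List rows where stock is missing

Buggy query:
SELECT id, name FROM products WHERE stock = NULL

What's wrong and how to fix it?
Bug: '= NULL' is always unknown in SQL three-valued logic, so no rows match

Fix: Replace '= NULL' with 'IS NULL'

Corrected query:
SELECT id, name FROM products WHERE stock IS NULL

Result:
id | name    
---+---------
2  | Notebook
7  | Tape    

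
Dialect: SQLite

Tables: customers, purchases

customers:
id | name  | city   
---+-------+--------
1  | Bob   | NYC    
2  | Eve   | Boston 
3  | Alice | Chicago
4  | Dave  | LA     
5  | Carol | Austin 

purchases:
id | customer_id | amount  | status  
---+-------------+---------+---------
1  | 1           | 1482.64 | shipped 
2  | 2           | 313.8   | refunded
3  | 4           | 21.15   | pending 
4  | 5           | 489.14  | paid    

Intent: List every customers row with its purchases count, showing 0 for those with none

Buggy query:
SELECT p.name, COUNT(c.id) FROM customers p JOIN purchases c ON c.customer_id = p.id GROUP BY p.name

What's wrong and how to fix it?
Bug: An inner join excludes parents with zero children

Fix: Switch to LEFT JOIN to retain unmatched parent rows

Corrected query:
SELECT p.name, COUNT(c.id) FROM customers p LEFT JOIN purchases c ON c.customer_id = p.id GROUP BY p.name

Result:
name  | COUNT(c.id)
------+------------
Alice | 0          
Bob   | 1          
Carol | 1          
Dave  | 1          
Eve   | 1          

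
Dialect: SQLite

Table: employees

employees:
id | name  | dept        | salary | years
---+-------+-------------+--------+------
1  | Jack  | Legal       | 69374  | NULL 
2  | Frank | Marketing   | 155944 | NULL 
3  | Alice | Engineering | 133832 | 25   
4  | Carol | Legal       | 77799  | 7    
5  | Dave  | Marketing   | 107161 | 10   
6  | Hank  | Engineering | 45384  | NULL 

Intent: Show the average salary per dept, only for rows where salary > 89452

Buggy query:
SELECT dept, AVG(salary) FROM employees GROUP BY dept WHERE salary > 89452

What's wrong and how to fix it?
Bug: WHERE cannot follow GROUP BY

Fix: Place WHERE between FROM and GROUP BY

Corrected query:
SELECT dept, AVG(salary) FROM employees WHERE salary > 89452 GROUP BY dept

Result:
dept        | AVG(salary)
------------+------------
Engineering | 133832     
Marketing   | 131552.5   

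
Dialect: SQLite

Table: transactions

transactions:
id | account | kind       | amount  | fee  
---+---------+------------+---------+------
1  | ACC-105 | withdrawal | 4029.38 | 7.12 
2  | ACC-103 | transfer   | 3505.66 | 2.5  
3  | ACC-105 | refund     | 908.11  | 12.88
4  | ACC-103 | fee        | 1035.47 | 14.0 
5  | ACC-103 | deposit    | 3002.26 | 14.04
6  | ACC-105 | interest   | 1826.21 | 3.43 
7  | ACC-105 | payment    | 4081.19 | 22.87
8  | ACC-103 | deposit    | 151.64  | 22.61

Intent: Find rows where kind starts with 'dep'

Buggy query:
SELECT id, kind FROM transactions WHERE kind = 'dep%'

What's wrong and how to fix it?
Bug: '=' compares the literal string including the % character; pattern matching needs LIKE

Fix: Replace '=' with LIKE so 'dep%' is treated as a pattern

Corrected query:
SELECT id, kind FROM transactions WHERE kind LIKE 'dep%'

Result:
id | kind   
---+--------
5  | deposit
8  | deposit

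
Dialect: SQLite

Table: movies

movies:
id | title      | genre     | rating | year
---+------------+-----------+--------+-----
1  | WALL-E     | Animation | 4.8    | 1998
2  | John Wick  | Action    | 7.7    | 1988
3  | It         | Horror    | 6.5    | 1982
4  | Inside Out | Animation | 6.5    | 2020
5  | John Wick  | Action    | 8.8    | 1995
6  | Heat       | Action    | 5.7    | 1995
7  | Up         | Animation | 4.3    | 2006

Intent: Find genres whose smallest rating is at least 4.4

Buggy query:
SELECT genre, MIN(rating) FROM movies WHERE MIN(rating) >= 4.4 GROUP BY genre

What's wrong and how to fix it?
Bug: Aggregates like MIN are computed per group after WHERE runs

Fix: Use HAVING for the per-group MIN condition

Corrected query:
SELECT genre, MIN(rating) FROM movies GROUP BY genre HAVING MIN(rating) >= 4.4

Result:
genre  | MIN(rating)
-------+------------
Action | 5.7        
Horror | 6.5        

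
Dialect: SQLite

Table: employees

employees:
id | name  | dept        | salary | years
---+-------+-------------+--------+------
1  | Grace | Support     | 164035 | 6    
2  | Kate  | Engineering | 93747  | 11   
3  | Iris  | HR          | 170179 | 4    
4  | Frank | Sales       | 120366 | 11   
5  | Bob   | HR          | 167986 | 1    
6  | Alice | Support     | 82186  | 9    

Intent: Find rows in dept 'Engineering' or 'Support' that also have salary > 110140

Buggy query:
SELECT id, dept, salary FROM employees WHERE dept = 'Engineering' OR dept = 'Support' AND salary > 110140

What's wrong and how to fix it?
Bug: Without parentheses, AND is evaluated before OR, so the salary filter only applies to the 'Support' branch

Fix: Group the OR with parentheses (or use IN), then AND the threshold

Corrected query:
SELECT id, dept, salary FROM employees WHERE (dept = 'Engineering' OR dept = 'Support') AND salary > 110140

Result:
id | dept    | salary
---+---------+-------
1  | Support | 164035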